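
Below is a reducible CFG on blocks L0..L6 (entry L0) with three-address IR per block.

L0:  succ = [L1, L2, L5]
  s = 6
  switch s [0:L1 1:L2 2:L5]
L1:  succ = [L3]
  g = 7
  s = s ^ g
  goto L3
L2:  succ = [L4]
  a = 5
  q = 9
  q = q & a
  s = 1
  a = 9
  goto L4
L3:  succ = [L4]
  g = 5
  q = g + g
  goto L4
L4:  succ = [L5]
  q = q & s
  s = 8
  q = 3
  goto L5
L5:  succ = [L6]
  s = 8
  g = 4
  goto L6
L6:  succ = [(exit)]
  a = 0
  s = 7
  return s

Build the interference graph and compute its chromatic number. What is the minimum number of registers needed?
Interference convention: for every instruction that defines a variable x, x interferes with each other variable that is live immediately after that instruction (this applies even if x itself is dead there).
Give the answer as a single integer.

Answer: 3

Derivation:
def/use:
  L0: def={s} ue=∅
  L1: def={g,s} ue={s}
  L2: def={a,q,s} ue=∅
  L3: def={g,q} ue=∅
  L4: def={q,s} ue={q,s}
  L5: def={g,s} ue=∅
  L6: def={a,s} ue=∅

Backward fixpoint:
  L0 li=∅ lo={s}
  L1 li={s} lo={s}
  L2 li=∅ lo={q,s}
  L3 li={s} lo={q,s}
  L4 li={q,s} lo=∅
  L5 li=∅ lo=∅
  L6 li=∅ lo=∅

Interfere edges:
  a↔{q,s}
  g↔{s}
  q↔{a,s}
  s↔{a,g,q}

Registers:
  clique {a,q,s} ⇒ need ≥ 3
  3-colouring: R0={s}  R1={a,g}  R2={q}
  χ = 3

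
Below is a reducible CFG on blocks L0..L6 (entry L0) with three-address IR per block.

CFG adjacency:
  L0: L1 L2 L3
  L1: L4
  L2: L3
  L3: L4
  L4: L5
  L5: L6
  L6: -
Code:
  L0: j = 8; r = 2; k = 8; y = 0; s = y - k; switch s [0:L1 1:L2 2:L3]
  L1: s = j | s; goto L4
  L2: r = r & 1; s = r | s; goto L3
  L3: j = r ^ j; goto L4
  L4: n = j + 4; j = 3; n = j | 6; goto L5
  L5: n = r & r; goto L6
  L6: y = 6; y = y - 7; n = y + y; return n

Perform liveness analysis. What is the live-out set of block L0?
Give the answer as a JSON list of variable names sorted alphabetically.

Answer: ["j", "r", "s"]

Analysis:
Per-block:
  L0: def={j,k,r,s,y} ue=∅
  L1: def={s} ue={j,s}
  L2: def={r,s} ue={r,s}
  L3: def={j} ue={j,r}
  L4: def={j,n} ue={j}
  L5: def={n} ue={r}
  L6: def={n,y} ue=∅

Live sets:
  live L0: ∅→{j,r,s}
  live L1: {j,r,s}→{j,r}
  live L2: {j,r,s}→{j,r}
  live L3: {j,r}→{j,r}
  live L4: {j,r}→{r}
  live L5: {r}→∅
  live L6: ∅→∅

live-out(L0) = ["j", "r", "s"]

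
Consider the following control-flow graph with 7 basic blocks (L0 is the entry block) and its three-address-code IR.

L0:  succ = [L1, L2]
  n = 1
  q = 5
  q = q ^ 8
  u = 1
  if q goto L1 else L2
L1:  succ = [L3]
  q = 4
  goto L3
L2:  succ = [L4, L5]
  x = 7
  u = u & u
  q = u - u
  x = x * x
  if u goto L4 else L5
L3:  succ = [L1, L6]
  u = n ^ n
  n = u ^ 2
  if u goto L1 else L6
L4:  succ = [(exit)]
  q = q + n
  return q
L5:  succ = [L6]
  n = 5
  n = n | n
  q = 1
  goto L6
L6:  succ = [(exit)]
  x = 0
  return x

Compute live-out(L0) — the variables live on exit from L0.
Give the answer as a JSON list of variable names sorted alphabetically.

def/use:
  L0: {n,q,u} / ∅
  L1: {q} / ∅
  L2: {q,u,x} / {u}
  L3: {n,u} / {n}
  L4: {q} / {n,q}
  L5: {n,q} / ∅
  L6: {x} / ∅

Live sets:
  L0 li=∅ lo={n,u}
  L1 li={n} lo={n}
  L2 li={n,u} lo={n,q}
  L3 li={n} lo={n}
  L4 li={n,q} lo=∅
  L5 li=∅ lo=∅
  L6 li=∅ lo=∅

live-out(L0) = ["n", "u"]

Answer: ["n", "u"]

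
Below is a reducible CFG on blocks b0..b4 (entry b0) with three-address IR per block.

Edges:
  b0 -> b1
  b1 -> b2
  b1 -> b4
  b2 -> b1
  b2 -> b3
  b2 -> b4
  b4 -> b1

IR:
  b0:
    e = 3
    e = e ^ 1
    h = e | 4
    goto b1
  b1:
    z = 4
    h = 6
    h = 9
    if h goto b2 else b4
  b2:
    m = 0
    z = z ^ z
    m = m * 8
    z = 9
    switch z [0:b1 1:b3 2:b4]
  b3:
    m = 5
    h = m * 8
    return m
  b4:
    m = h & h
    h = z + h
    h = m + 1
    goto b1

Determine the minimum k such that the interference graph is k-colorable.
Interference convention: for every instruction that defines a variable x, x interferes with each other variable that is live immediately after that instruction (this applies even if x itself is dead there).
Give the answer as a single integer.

Answer: 3

Working:
Per-block:
  b0: def={e,h} ue=∅
  b1: def={h,z} ue=∅
  b2: def={m,z} ue={z}
  b3: def={h,m} ue=∅
  b4: def={h,m} ue={h,z}

Backward fixpoint:
  live b0: ∅→∅
  live b1: ∅→{h,z}
  live b2: {h,z}→{h,z}
  live b3: ∅→∅
  live b4: {h,z}→∅

Conflict graph:
  e — ∅
  h — {m,z}
  m — {h,z}
  z — {h,m}

Registers:
  lower bound: {h,m,z} mutually conflict ⇒ χ ≥ 3
  assign e→r0 h→r0 m→r1 z→r2 — no edge inside a register ⇒ χ ≤ 3
  χ = 3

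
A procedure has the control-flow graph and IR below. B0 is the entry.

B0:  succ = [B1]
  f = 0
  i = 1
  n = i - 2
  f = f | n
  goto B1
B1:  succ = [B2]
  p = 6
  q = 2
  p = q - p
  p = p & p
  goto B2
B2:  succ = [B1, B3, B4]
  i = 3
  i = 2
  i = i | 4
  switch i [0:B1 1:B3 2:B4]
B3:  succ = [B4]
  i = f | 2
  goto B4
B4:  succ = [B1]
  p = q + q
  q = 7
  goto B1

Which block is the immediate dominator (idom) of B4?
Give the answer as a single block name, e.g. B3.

idom tree: B1←B0 B2←B1 B3←B2 B4←B2
Join-block Dom:
  B1: preds {B0,B2,B4}: {B0} ∩ {B0,B1,B2} ∩ {B0,B1,B2,B4} = {B0}; idom=B0
  B4: preds {B2,B3}: {B0,B1,B2} ∩ {B0,B1,B2,B3} = {B0,B1,B2}; idom=B2

idom(B4) = B2

Answer: B2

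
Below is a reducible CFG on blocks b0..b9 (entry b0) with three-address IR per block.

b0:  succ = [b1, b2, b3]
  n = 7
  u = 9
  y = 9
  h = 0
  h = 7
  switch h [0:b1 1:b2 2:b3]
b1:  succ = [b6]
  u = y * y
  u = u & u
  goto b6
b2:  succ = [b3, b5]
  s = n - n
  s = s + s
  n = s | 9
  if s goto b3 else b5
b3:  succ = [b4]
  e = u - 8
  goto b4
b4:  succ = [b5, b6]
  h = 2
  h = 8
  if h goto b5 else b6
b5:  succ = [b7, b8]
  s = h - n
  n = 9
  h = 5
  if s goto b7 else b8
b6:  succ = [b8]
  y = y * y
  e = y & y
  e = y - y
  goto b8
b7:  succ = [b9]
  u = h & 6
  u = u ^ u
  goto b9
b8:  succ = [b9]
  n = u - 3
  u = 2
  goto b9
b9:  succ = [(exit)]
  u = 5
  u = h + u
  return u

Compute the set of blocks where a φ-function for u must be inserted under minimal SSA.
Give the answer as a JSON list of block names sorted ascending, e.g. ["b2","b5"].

Answer: ["b6", "b8", "b9"]

Working:
idom tree: b1←b0 b2←b0 b3←b0 b4←b3 b5←b0 b6←b0 b7←b5 b8←b0 b9←b0
Dom at joins:
  b3: preds {b0,b2}: {b0} ∩ {b0,b2} = {b0}; idom=b0
  b5: preds {b2,b4}: {b0,b2} ∩ {b0,b3,b4} = {b0}; idom=b0
  b6: preds {b1,b4}: {b0,b1} ∩ {b0,b3,b4} = {b0}; idom=b0
  b8: preds {b5,b6}: {b0,b5} ∩ {b0,b6} = {b0}; idom=b0
  b9: preds {b7,b8}: {b0,b5,b7} ∩ {b0,b8} = {b0}; idom=b0

DF walk-up:
  join b3 pred b0: · stop@b0
  join b3 pred b2: b2 stop@b0
  join b5 pred b2: b2 stop@b0
  join b5 pred b4: b4→b3 stop@b0
  join b6 pred b1: b1 stop@b0
  join b6 pred b4: b4→b3 stop@b0
  join b8 pred b5: b5 stop@b0
  join b8 pred b6: b6 stop@b0
  join b9 pred b7: b7→b5 stop@b0
  join b9 pred b8: b8 stop@b0
  b0: DF=∅
  b1: DF={b6}
  b2: DF={b3,b5}
  b3: DF={b5,b6}
  b4: DF={b5,b6}
  b5: DF={b8,b9}
  b6: DF={b8}
  b7: DF={b9}
  b8: DF={b9}
  b9: DF=∅

φ for u: defs {b0,b1,b7,b8,b9}
  DF⁺ = {b6,b8,b9}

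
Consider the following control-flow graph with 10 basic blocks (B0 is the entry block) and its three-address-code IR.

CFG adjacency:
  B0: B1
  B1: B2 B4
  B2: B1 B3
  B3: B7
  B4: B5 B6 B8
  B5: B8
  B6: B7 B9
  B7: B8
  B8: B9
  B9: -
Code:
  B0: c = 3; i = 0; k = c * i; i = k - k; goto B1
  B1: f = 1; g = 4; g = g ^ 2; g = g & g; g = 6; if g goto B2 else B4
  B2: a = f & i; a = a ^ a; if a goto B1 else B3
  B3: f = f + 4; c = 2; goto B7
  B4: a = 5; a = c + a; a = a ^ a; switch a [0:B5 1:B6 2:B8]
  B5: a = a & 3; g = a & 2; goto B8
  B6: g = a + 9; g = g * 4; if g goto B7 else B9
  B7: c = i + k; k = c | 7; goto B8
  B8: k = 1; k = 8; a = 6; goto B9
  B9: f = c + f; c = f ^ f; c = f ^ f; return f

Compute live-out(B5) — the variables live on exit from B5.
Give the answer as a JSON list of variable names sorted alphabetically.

Answer: ["c", "f"]

Derivation:
Block summaries:
  B0: def={c,i,k} ue=∅
  B1: def={f,g} ue=∅
  B2: def={a} ue={f,i}
  B3: def={c,f} ue={f}
  B4: def={a} ue={c}
  B5: def={a,g} ue={a}
  B6: def={g} ue={a}
  B7: def={c,k} ue={i,k}
  B8: def={a,k} ue=∅
  B9: def={c,f} ue={c,f}

Live sets:
  live B0: ∅→{c,i,k}
  live B1: {c,i,k}→{c,f,i,k}
  live B2: {c,f,i,k}→{c,f,i,k}
  live B3: {f,i,k}→{f,i,k}
  live B4: {c,f,i,k}→{a,c,f,i,k}
  live B5: {a,c,f}→{c,f}
  live B6: {a,c,f,i,k}→{c,f,i,k}
  live B7: {f,i,k}→{c,f}
  live B8: {c,f}→{c,f}
  live B9: {c,f}→∅

live-out(B5) = ["c", "f"]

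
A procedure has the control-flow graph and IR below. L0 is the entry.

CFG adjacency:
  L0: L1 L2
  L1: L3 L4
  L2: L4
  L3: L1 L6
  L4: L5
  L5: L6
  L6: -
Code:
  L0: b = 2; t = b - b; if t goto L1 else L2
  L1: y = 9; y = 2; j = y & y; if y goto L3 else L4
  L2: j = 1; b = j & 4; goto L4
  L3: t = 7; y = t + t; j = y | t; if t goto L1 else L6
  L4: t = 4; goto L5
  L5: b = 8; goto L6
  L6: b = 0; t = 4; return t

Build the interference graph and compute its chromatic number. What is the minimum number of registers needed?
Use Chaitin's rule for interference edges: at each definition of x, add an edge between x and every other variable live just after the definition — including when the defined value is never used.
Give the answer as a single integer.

Block summaries:
  L0: def={b,t} ue=∅
  L1: def={j,y} ue=∅
  L2: def={b,j} ue=∅
  L3: def={j,t,y} ue=∅
  L4: def={t} ue=∅
  L5: def={b} ue=∅
  L6: def={b,t} ue=∅

Live sets:
  L0: in=∅ out=∅
  L1: in=∅ out=∅
  L2: in=∅ out=∅
  L3: in=∅ out=∅
  L4: in=∅ out=∅
  L5: in=∅ out=∅
  L6: in=∅ out=∅

Interfere edges:
  b — ∅
  j — {t,y}
  t — {j,y}
  y — {j,t}

Registers:
  clique {j,t,y} ⇒ need ≥ 3
  assign b→R0 j→R0 t→R1 y→R2 — no edge inside a register ⇒ χ ≤ 3
  χ = 3

Answer: 3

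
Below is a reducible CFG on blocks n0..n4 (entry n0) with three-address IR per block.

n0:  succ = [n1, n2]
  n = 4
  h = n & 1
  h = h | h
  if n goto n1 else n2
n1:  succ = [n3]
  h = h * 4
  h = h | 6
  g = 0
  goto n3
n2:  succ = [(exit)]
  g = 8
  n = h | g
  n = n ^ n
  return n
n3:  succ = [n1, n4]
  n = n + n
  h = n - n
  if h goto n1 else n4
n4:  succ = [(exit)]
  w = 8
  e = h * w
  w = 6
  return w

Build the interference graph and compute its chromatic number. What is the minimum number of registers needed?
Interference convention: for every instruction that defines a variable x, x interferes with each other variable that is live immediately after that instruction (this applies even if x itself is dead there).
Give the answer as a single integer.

Answer: 3

Working:
Block summaries:
  n0 def {h,n} use ∅
  n1 def {g,h} use {h}
  n2 def {g,n} use {h}
  n3 def {h,n} use {n}
  n4 def {e,w} use {h}

Liveness:
  live n0: ∅→{h,n}
  live n1: {h,n}→{n}
  live n2: {h}→∅
  live n3: {n}→{h,n}
  live n4: {h}→∅

Interfere edges:
  e — ∅
  g — {h,n}
  h — {g,n,w}
  n — {g,h}
  w — {h}

Chromatic number:
  clique {g,h,n} ⇒ need ≥ 3
  3-colouring: R0={e,h}  R1={g,w}  R2={n}
  χ = 3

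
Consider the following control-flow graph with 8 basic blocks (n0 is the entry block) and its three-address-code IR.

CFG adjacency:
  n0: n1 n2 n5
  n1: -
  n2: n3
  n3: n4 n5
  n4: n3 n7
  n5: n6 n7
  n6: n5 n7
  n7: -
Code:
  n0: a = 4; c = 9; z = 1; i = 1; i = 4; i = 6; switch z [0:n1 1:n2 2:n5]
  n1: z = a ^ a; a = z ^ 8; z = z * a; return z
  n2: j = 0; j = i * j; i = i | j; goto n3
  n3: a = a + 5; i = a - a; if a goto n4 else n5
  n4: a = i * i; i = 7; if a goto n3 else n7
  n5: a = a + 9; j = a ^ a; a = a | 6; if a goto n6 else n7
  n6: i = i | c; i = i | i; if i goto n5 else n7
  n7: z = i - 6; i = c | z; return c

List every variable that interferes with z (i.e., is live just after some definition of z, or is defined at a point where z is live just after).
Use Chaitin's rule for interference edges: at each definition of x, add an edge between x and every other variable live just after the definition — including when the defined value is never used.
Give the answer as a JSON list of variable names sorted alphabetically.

Answer: ["a", "c", "i"]

Working:
Block summaries:
  n0: {a,c,i,z} / ∅
  n1: {a,z} / {a}
  n2: {i,j} / {i}
  n3: {a,i} / {a}
  n4: {a,i} / {i}
  n5: {a,j} / {a}
  n6: {i} / {c,i}
  n7: {i,z} / {c,i}

Backward fixpoint:
  n0 li=∅ lo={a,c,i}
  n1 li={a} lo=∅
  n2 li={a,c,i} lo={a,c}
  n3 li={a,c} lo={a,c,i}
  n4 li={c,i} lo={a,c,i}
  n5 li={a,c,i} lo={a,c,i}
  n6 li={a,c,i} lo={a,c,i}
  n7 li={c,i} lo=∅

Conflict graph:
  a↔{c,i,j,z}
  c↔{a,i,j,z}
  i↔{a,c,j,z}
  j↔{a,c,i}
  z↔{a,c,i}

N(z) = ["a", "c", "i"]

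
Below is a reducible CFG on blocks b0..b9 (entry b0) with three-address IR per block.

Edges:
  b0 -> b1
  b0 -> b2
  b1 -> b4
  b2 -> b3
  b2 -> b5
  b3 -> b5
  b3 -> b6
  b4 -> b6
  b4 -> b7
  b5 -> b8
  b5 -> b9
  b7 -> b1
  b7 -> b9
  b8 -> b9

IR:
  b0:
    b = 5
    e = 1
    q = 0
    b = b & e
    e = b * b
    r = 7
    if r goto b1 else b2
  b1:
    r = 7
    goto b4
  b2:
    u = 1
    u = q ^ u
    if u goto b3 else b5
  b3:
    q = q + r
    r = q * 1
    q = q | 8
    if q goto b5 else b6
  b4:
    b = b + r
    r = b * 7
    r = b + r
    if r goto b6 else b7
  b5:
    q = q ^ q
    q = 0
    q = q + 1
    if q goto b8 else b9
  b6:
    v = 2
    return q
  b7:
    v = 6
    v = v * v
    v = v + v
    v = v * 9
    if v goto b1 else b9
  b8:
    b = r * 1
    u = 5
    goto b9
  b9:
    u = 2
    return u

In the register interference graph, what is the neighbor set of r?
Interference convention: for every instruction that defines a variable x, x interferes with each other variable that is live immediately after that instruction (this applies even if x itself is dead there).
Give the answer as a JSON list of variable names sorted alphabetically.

Answer: ["b", "q", "u"]

Working:
def/use:
  b0 def {b,e,q,r} use ∅
  b1 def {r} use ∅
  b2 def {u} use {q}
  b3 def {q,r} use {q,r}
  b4 def {b,r} use {b,r}
  b5 def {q} use {q}
  b6 def {v} use {q}
  b7 def {v} use ∅
  b8 def {b,u} use {r}
  b9 def {u} use ∅

Liveness:
  b0 li=∅ lo={b,q,r}
  b1 li={b,q} lo={b,q,r}
  b2 li={q,r} lo={q,r}
  b3 li={q,r} lo={q,r}
  b4 li={b,q,r} lo={b,q}
  b5 li={q,r} lo={r}
  b6 li={q} lo=∅
  b7 li={b,q} lo={b,q}
  b8 li={r} lo=∅
  b9 li=∅ lo=∅

Interfere edges:
  b: {e,q,r,v}
  e: {b,q}
  q: {b,e,r,u,v}
  r: {b,q,u}
  u: {q,r}
  v: {b,q}

N(r) = ["b", "q", "u"]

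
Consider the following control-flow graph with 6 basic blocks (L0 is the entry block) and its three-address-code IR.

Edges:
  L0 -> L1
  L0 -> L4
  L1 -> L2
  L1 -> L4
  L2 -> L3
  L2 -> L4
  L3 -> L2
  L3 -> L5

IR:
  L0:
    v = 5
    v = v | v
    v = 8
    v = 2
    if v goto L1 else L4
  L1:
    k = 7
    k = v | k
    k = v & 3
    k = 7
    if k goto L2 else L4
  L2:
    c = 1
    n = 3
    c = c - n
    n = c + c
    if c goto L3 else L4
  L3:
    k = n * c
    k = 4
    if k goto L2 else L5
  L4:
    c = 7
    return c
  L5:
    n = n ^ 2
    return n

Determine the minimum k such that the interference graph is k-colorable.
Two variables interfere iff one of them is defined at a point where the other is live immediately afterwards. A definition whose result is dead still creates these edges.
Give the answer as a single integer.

Block summaries:
  L0: {v} / ∅
  L1: {k} / {v}
  L2: {c,n} / ∅
  L3: {k} / {c,n}
  L4: {c} / ∅
  L5: {n} / {n}

Liveness:
  L0 li=∅ lo={v}
  L1 li={v} lo=∅
  L2 li=∅ lo={c,n}
  L3 li={c,n} lo={n}
  L4 li=∅ lo=∅
  L5 li={n} lo=∅

Interfere edges:
  c: {n}
  k: {n,v}
  n: {c,k}
  v: {k}

Colouring:
  lower bound: {c,n} mutually conflict ⇒ χ ≥ 2
  assign c→r0 k→r0 n→r1 v→r1 — no edge inside a register ⇒ χ ≤ 2
  χ = 2

Answer: 2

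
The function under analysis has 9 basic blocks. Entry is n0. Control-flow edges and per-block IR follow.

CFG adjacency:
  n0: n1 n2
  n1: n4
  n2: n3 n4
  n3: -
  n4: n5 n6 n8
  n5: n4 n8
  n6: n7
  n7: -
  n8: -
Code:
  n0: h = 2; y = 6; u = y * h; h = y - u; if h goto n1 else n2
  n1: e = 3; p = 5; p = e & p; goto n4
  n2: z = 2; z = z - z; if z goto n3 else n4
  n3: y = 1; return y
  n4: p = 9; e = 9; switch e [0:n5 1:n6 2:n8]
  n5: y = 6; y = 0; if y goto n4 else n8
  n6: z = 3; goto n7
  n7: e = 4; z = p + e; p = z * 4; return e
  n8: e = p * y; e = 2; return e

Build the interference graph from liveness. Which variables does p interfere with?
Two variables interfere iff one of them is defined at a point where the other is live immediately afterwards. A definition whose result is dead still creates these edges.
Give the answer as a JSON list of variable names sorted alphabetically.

Answer: ["e", "y", "z"]

Derivation:
def/use:
  n0: {h,u,y} / ∅
  n1: {e,p} / ∅
  n2: {z} / ∅
  n3: {y} / ∅
  n4: {e,p} / ∅
  n5: {y} / ∅
  n6: {z} / ∅
  n7: {e,p,z} / {p}
  n8: {e} / {p,y}

Live sets:
  live n0: ∅→{y}
  live n1: {y}→{y}
  live n2: {y}→{y}
  live n3: ∅→∅
  live n4: {y}→{p,y}
  live n5: {p}→{p,y}
  live n6: {p}→{p}
  live n7: {p}→∅
  live n8: {p,y}→∅

Interference:
  e — {p,y,z}
  h — {y}
  p — {e,y,z}
  u — {y}
  y — {e,h,p,u,z}
  z — {e,p,y}

N(p) = ["e", "y", "z"]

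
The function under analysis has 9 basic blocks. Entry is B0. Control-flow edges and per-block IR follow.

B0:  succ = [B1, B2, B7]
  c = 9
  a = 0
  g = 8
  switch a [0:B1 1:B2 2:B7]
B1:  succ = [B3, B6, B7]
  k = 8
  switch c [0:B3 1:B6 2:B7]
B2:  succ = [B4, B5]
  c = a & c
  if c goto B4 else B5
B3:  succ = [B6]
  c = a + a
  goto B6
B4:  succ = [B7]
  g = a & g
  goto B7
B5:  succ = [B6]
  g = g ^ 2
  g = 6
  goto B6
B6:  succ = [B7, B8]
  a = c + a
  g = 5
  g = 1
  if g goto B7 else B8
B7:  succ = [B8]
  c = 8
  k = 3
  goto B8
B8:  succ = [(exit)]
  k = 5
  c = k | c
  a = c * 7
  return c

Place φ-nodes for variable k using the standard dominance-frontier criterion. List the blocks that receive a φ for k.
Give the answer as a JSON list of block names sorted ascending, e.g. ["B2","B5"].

Answer: ["B6", "B7", "B8"]

Working:
idom tree: B1←B0 B2←B0 B3←B1 B4←B2 B5←B2 B6←B0 B7←B0 B8←B0
Join-block Dom:
  B6: preds {B1,B3,B5}: {B0,B1} ∩ {B0,B1,B3} ∩ {B0,B2,B5} = {B0}; idom=B0
  B7: preds {B0,B1,B4,B6}: {B0} ∩ {B0,B1} ∩ {B0,B2,B4} ∩ {B0,B6} = {B0}; idom=B0
  B8: preds {B6,B7}: {B0,B6} ∩ {B0,B7} = {B0}; idom=B0

DF walk-up:
  join B6 pred B1: B1 stop@B0
  join B6 pred B3: B3→B1 stop@B0
  join B6 pred B5: B5→B2 stop@B0
  join B7 pred B0: · stop@B0
  join B7 pred B1: B1 stop@B0
  join B7 pred B4: B4→B2 stop@B0
  join B7 pred B6: B6 stop@B0
  join B8 pred B6: B6 stop@B0
  join B8 pred B7: B7 stop@B0
  B0 → ∅
  B1 → {B6,B7}
  B2 → {B6,B7}
  B3 → {B6}
  B4 → {B7}
  B5 → {B6}
  B6 → {B7,B8}
  B7 → {B8}
  B8 → ∅

φ for k: defs {B1,B7,B8}
  DF⁺ = {B6,B7,B8}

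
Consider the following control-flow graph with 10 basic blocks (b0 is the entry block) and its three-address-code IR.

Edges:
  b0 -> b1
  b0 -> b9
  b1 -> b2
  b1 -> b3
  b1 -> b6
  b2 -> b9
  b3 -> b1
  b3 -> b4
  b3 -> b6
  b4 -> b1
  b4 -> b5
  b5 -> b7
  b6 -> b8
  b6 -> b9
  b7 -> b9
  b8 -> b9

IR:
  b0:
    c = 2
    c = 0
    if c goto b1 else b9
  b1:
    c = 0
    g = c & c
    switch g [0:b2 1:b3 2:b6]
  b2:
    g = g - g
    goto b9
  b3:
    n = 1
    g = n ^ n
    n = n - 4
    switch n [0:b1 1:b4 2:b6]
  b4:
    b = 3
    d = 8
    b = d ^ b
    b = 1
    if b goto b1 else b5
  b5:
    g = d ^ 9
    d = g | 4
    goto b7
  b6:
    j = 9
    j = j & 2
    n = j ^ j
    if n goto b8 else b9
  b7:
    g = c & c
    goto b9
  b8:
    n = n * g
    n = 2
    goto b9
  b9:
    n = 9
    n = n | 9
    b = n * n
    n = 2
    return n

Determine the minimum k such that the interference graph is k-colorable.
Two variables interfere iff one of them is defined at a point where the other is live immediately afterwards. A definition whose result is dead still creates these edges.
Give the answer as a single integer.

Per-block:
  b0: {c} / ∅
  b1: {c,g} / ∅
  b2: {g} / {g}
  b3: {g,n} / ∅
  b4: {b,d} / ∅
  b5: {d,g} / {d}
  b6: {j,n} / ∅
  b7: {g} / {c}
  b8: {n} / {g,n}
  b9: {b,n} / ∅

Live sets:
  b0 li=∅ lo=∅
  b1 li=∅ lo={c,g}
  b2 li={g} lo=∅
  b3 li={c} lo={c,g}
  b4 li={c} lo={c,d}
  b5 li={c,d} lo={c}
  b6 li={g} lo={g,n}
  b7 li={c} lo=∅
  b8 li={g,n} lo=∅
  b9 li=∅ lo=∅

Interfere edges:
  b — {c,d}
  c — {b,d,g,n}
  d — {b,c}
  g — {c,j,n}
  j — {g}
  n — {c,g}

Registers:
  lower bound: {b,c,d} mutually conflict ⇒ χ ≥ 3
  3-colouring: r0={c,j}  r1={b,g}  r2={d,n}
  χ = 3

Answer: 3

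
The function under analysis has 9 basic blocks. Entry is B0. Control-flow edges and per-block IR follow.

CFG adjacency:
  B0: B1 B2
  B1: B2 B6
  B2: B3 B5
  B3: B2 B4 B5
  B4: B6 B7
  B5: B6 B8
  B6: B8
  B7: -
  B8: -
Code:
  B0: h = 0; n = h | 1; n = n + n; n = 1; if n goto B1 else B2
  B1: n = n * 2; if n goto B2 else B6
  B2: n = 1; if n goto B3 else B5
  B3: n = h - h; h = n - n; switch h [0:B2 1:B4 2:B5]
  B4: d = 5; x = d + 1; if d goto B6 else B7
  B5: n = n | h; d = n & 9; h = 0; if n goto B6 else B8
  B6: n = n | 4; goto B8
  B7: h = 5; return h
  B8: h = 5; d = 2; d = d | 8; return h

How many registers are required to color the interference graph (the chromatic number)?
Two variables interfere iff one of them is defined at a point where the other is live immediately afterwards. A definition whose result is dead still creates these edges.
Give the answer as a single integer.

Block summaries:
  B0: {h,n} / ∅
  B1: {n} / {n}
  B2: {n} / ∅
  B3: {h,n} / {h}
  B4: {d,x} / ∅
  B5: {d,h,n} / {h,n}
  B6: {n} / {n}
  B7: {h} / ∅
  B8: {d,h} / ∅

Liveness:
  live B0: ∅→{h,n}
  live B1: {h,n}→{h,n}
  live B2: {h}→{h,n}
  live B3: {h}→{h,n}
  live B4: {n}→{n}
  live B5: {h,n}→{n}
  live B6: {n}→∅
  live B7: ∅→∅
  live B8: ∅→∅

Interference:
  d: {h,n,x}
  h: {d,n}
  n: {d,h,x}
  x: {d,n}

Colouring:
  clique {d,h,n} ⇒ need ≥ 3
  3-colouring: R0={d}  R1={n}  R2={h,x}
  χ = 3

Answer: 3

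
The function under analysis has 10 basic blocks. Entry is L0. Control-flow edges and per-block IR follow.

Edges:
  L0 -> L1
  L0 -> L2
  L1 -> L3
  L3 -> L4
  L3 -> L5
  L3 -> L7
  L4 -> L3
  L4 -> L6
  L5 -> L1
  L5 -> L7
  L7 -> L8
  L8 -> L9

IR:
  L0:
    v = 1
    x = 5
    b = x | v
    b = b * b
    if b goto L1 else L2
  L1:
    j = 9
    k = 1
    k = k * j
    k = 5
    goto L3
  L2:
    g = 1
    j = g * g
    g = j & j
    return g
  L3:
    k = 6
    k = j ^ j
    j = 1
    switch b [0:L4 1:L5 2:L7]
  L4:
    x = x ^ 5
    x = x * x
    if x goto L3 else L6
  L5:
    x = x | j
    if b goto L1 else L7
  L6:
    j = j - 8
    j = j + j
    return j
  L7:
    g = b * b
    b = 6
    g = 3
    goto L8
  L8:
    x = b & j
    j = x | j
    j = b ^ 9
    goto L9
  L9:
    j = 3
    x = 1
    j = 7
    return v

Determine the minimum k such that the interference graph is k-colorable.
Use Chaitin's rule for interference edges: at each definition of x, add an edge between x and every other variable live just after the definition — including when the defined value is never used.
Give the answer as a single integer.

Block summaries:
  L0: {b,v,x} / ∅
  L1: {j,k} / ∅
  L2: {g,j} / ∅
  L3: {j,k} / {b,j}
  L4: {x} / {x}
  L5: {x} / {b,j,x}
  L6: {j} / {j}
  L7: {b,g} / {b}
  L8: {j,x} / {b,j}
  L9: {j,x} / {v}

Live sets:
  L0: in=∅ out={b,v,x}
  L1: in={b,v,x} out={b,j,v,x}
  L2: in=∅ out=∅
  L3: in={b,j,v,x} out={b,j,v,x}
  L4: in={b,j,v,x} out={b,j,v,x}
  L5: in={b,j,v,x} out={b,j,v,x}
  L6: in={j} out=∅
  L7: in={b,j,v} out={b,j,v}
  L8: in={b,j,v} out={v}
  L9: in={v} out=∅

Interfere edges:
  b — {g,j,k,v,x}
  g — {b,j,v}
  j — {b,g,k,v,x}
  k — {b,j,v,x}
  v — {b,g,j,k,x}
  x — {b,j,k,v}

Registers:
  clique {b,j,k,v,x} ⇒ need ≥ 5
  5-colouring: c0={b}  c1={j}  c2={v}  c3={g,k}  c4={x}
  χ = 5

Answer: 5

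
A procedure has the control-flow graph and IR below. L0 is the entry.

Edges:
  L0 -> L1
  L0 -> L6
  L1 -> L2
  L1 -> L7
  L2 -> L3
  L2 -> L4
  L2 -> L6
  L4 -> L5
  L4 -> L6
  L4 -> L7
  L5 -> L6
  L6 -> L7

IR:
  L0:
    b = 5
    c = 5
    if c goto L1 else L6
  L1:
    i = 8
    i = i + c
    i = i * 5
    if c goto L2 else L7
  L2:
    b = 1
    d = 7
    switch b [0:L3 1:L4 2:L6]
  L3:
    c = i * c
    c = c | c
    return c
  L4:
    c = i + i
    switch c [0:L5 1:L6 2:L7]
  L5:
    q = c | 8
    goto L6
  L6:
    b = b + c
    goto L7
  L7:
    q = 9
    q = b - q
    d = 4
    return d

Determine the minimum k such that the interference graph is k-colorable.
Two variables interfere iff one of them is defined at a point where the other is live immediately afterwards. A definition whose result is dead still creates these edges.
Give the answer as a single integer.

Block summaries:
  L0: def={b,c} ue=∅
  L1: def={i} ue={c}
  L2: def={b,d} ue=∅
  L3: def={c} ue={c,i}
  L4: def={c} ue={i}
  L5: def={q} ue={c}
  L6: def={b} ue={b,c}
  L7: def={d,q} ue={b}

Liveness:
  L0: in=∅ out={b,c}
  L1: in={b,c} out={b,c,i}
  L2: in={c,i} out={b,c,i}
  L3: in={c,i} out=∅
  L4: in={b,i} out={b,c}
  L5: in={b,c} out={b,c}
  L6: in={b,c} out={b}
  L7: in={b} out=∅

Interfere edges:
  b: {c,d,i,q}
  c: {b,d,i,q}
  d: {b,c,i}
  i: {b,c,d}
  q: {b,c}

Colouring:
  {b,c,d,i} pairwise interfere (4-clique) ⇒ χ ≥ 4
  4-colouring: r0={b}  r1={c}  r2={d,q}  r3={i}
  χ = 4

Answer: 4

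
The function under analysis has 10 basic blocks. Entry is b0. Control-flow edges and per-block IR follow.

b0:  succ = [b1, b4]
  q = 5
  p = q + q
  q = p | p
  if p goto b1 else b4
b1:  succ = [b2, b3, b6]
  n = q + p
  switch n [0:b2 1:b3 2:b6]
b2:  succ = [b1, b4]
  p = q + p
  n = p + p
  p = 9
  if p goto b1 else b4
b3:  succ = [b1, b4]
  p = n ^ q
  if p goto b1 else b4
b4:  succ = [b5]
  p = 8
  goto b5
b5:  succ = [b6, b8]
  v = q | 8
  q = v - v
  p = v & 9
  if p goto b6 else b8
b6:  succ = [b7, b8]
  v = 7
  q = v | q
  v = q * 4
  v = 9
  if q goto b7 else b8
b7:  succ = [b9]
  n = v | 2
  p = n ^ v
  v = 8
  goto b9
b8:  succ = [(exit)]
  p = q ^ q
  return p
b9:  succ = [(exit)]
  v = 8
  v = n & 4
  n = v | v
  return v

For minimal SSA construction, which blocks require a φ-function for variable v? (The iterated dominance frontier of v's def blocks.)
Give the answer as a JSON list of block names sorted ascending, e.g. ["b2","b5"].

idom tree: b1←b0 b2←b1 b3←b1 b4←b0 b5←b4 b6←b0 b7←b6 b8←b0 b9←b7
Dom∩ at merges:
  b1: preds {b0,b2,b3}: {b0} ∩ {b0,b1,b2} ∩ {b0,b1,b3} = {b0}; idom=b0
  b4: preds {b0,b2,b3}: {b0} ∩ {b0,b1,b2} ∩ {b0,b1,b3} = {b0}; idom=b0
  b6: preds {b1,b5}: {b0,b1} ∩ {b0,b4,b5} = {b0}; idom=b0
  b8: preds {b5,b6}: {b0,b4,b5} ∩ {b0,b6} = {b0}; idom=b0

Frontier:
  join b1 pred b0: · stop@b0
  join b1 pred b2: b2→b1 stop@b0
  join b1 pred b3: b3→b1 stop@b0
  join b4 pred b0: · stop@b0
  join b4 pred b2: b2→b1 stop@b0
  join b4 pred b3: b3→b1 stop@b0
  join b6 pred b1: b1 stop@b0
  join b6 pred b5: b5→b4 stop@b0
  join b8 pred b5: b5→b4 stop@b0
  join b8 pred b6: b6 stop@b0
  b0: DF=∅
  b1: DF={b1,b4,b6}
  b2: DF={b1,b4}
  b3: DF={b1,b4}
  b4: DF={b6,b8}
  b5: DF={b6,b8}
  b6: DF={b8}
  b7: DF=∅
  b8: DF=∅
  b9: DF=∅

φ for v: defs {b5,b6,b7,b9}
  DF⁺ = {b6,b8}

Answer: ["b6", "b8"]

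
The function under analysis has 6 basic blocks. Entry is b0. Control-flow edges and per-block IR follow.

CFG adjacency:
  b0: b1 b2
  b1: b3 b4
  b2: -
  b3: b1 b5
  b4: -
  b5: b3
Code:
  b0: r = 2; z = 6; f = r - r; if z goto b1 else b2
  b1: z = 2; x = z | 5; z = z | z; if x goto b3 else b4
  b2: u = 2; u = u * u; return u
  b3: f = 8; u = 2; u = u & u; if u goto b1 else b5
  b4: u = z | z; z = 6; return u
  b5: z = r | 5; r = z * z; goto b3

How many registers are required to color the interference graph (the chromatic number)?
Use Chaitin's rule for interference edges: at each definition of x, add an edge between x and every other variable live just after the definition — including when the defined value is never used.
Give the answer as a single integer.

Answer: 3

Working:
Per-block:
  b0 def {f,r,z} use ∅
  b1 def {x,z} use ∅
  b2 def {u} use ∅
  b3 def {f,u} use ∅
  b4 def {u,z} use {z}
  b5 def {r,z} use {r}

Backward fixpoint:
  live b0: ∅→{r}
  live b1: {r}→{r,z}
  live b2: ∅→∅
  live b3: {r}→{r}
  live b4: {z}→∅
  live b5: {r}→{r}

Interference:
  f — {r,z}
  r — {f,u,x,z}
  u — {r,z}
  x — {r,z}
  z — {f,r,u,x}

Registers:
  {f,r,z} pairwise interfere (3-clique) ⇒ χ ≥ 3
  3-colouring: r0={r}  r1={z}  r2={f,u,x}
  χ = 3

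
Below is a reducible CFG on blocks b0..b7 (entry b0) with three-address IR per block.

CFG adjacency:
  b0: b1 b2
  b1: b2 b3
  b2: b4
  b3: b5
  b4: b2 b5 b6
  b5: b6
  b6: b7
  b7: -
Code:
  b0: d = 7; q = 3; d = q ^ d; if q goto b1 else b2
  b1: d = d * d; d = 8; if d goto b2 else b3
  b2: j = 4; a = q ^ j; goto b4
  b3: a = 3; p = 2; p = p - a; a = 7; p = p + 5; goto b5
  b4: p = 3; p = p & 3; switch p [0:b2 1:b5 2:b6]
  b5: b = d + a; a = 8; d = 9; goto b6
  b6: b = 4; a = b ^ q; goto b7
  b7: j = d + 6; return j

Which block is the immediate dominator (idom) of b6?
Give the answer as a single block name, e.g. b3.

Answer: b0

Derivation:
idom tree: b1←b0 b2←b0 b3←b1 b4←b2 b5←b0 b6←b0 b7←b6
Dom∩ at merges:
  b2: preds {b0,b1,b4}: {b0} ∩ {b0,b1} ∩ {b0,b2,b4} = {b0}; idom=b0
  b5: preds {b3,b4}: {b0,b1,b3} ∩ {b0,b2,b4} = {b0}; idom=b0
  b6: preds {b4,b5}: {b0,b2,b4} ∩ {b0,b5} = {b0}; idom=b0

idom(b6) = b0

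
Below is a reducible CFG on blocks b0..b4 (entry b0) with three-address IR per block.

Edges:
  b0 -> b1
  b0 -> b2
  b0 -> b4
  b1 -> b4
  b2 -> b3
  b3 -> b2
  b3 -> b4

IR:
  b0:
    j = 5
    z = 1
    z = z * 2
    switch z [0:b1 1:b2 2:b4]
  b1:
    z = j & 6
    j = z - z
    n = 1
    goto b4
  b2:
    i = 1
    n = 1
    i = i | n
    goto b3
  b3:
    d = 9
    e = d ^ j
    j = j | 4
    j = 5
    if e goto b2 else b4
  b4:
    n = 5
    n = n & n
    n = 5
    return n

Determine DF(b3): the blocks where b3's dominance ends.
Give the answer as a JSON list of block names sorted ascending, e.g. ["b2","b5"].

Answer: ["b2", "b4"]

Derivation:
idom tree: b1←b0 b2←b0 b3←b2 b4←b0
Join-block Dom:
  b2: preds {b0,b3}: {b0} ∩ {b0,b2,b3} = {b0}; idom=b0
  b4: preds {b0,b1,b3}: {b0} ∩ {b0,b1} ∩ {b0,b2,b3} = {b0}; idom=b0

DF walk-up:
  join b2 pred b0: · stop@b0
  join b2 pred b3: b3→b2 stop@b0
  join b4 pred b0: · stop@b0
  join b4 pred b1: b1 stop@b0
  join b4 pred b3: b3→b2 stop@b0
  b0 → ∅
  b1 → {b4}
  b2 → {b2,b4}
  b3 → {b2,b4}
  b4 → ∅

DF(b3) = ["b2", "b4"]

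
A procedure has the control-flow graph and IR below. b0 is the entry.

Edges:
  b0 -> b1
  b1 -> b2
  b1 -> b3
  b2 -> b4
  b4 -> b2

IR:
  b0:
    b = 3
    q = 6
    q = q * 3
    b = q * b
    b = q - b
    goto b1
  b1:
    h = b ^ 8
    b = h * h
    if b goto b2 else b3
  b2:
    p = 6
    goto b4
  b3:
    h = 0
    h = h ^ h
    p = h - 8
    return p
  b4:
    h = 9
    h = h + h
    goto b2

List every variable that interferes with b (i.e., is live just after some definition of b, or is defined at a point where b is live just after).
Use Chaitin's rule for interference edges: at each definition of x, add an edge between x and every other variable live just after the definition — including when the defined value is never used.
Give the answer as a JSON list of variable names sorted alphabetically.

Block summaries:
  b0: {b,q} / ∅
  b1: {b,h} / {b}
  b2: {p} / ∅
  b3: {h,p} / ∅
  b4: {h} / ∅

Backward fixpoint:
  b0 li=∅ lo={b}
  b1 li={b} lo=∅
  b2 li=∅ lo=∅
  b3 li=∅ lo=∅
  b4 li=∅ lo=∅

Interference:
  b↔{q}
  h↔∅
  p↔∅
  q↔{b}

N(b) = ["q"]

Answer: ["q"]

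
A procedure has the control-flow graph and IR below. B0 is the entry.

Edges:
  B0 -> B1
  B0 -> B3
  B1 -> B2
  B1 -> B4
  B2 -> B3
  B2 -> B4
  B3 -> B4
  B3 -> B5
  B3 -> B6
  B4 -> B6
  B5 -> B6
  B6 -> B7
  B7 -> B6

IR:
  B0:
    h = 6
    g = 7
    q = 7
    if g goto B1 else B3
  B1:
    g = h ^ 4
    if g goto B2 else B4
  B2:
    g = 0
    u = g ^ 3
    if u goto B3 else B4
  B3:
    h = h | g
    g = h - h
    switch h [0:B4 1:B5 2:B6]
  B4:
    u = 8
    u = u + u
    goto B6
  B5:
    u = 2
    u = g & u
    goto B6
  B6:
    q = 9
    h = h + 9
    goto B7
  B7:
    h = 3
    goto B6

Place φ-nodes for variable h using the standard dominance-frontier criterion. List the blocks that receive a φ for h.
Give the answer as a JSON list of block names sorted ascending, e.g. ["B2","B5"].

idom tree: B1←B0 B2←B1 B3←B0 B4←B0 B5←B3 B6←B0 B7←B6
Join-block Dom:
  B3: preds {B0,B2}: {B0} ∩ {B0,B1,B2} = {B0}; idom=B0
  B4: preds {B1,B2,B3}: {B0,B1} ∩ {B0,B1,B2} ∩ {B0,B3} = {B0}; idom=B0
  B6: preds {B3,B4,B5,B7}: {B0,B3} ∩ {B0,B4} ∩ {B0,B3,B5} ∩ {B0,B6,B7} = {B0}; idom=B0

DF walk-up:
  join B3 pred B0: · stop@B0
  join B3 pred B2: B2→B1 stop@B0
  join B4 pred B1: B1 stop@B0
  join B4 pred B2: B2→B1 stop@B0
  join B4 pred B3: B3 stop@B0
  join B6 pred B3: B3 stop@B0
  join B6 pred B4: B4 stop@B0
  join B6 pred B5: B5→B3 stop@B0
  join B6 pred B7: B7→B6 stop@B0
  DF(B0)=∅
  DF(B1)={B3,B4}
  DF(B2)={B3,B4}
  DF(B3)={B4,B6}
  DF(B4)={B6}
  DF(B5)={B6}
  DF(B6)={B6}
  DF(B7)={B6}

φ for h: defs {B0,B3,B6,B7}
  DF⁺ = {B4,B6}

Answer: ["B4", "B6"]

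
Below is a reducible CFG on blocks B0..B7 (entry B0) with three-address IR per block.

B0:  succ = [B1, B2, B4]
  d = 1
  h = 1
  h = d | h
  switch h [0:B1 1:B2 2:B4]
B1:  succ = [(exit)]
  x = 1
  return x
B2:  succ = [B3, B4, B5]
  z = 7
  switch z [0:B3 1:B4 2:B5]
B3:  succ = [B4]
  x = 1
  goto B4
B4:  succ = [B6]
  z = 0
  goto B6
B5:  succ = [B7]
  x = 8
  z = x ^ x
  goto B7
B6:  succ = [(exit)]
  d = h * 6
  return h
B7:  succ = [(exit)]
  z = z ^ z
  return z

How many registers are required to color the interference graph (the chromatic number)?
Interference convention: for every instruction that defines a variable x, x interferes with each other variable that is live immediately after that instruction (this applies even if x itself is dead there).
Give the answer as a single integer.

Block summaries:
  B0: def={d,h} ue=∅
  B1: def={x} ue=∅
  B2: def={z} ue=∅
  B3: def={x} ue=∅
  B4: def={z} ue=∅
  B5: def={x,z} ue=∅
  B6: def={d} ue={h}
  B7: def={z} ue={z}

Live sets:
  B0 li=∅ lo={h}
  B1 li=∅ lo=∅
  B2 li={h} lo={h}
  B3 li={h} lo={h}
  B4 li={h} lo={h}
  B5 li=∅ lo={z}
  B6 li={h} lo=∅
  B7 li={z} lo=∅

Conflict graph:
  d — {h}
  h — {d,x,z}
  x — {h}
  z — {h}

Colouring:
  lower bound: {d,h} mutually conflict ⇒ χ ≥ 2
  assign d→R1 h→R0 x→R1 z→R1 — no edge inside a register ⇒ χ ≤ 2
  χ = 2

Answer: 2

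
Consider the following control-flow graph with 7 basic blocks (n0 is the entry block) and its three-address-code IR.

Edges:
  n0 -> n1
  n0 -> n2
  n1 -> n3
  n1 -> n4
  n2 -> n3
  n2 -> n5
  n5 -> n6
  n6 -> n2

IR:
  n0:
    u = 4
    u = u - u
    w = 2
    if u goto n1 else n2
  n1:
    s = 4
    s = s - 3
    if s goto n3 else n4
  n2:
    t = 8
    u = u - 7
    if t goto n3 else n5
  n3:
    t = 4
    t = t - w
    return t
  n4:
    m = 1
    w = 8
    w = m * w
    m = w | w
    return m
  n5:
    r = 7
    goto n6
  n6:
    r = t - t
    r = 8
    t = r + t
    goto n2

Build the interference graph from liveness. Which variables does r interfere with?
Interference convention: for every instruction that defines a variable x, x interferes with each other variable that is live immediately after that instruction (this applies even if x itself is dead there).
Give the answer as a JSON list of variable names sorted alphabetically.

Answer: ["t", "u", "w"]

Working:
def/use:
  n0 def {u,w} use ∅
  n1 def {s} use ∅
  n2 def {t,u} use {u}
  n3 def {t} use {w}
  n4 def {m,w} use ∅
  n5 def {r} use ∅
  n6 def {r,t} use {t}

Backward fixpoint:
  live n0: ∅→{u,w}
  live n1: {w}→{w}
  live n2: {u,w}→{t,u,w}
  live n3: {w}→∅
  live n4: ∅→∅
  live n5: {t,u,w}→{t,u,w}
  live n6: {t,u,w}→{u,w}

Interfere edges:
  m — {w}
  r — {t,u,w}
  s — {w}
  t — {r,u,w}
  u — {r,t,w}
  w — {m,r,s,t,u}

N(r) = ["t", "u", "w"]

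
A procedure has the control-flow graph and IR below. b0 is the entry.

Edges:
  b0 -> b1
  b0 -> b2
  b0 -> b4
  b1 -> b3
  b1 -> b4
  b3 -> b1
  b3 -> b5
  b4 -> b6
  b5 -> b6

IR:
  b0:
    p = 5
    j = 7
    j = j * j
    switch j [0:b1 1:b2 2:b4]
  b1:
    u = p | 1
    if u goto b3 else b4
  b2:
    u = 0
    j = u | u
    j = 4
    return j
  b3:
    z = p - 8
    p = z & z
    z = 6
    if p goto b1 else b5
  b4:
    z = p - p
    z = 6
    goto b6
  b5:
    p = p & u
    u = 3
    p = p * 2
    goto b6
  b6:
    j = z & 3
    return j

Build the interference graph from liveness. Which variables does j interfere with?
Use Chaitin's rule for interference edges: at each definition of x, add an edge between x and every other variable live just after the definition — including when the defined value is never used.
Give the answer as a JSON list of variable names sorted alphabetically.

def/use:
  b0: {j,p} / ∅
  b1: {u} / {p}
  b2: {j,u} / ∅
  b3: {p,z} / {p}
  b4: {z} / {p}
  b5: {p,u} / {p,u}
  b6: {j} / {z}

Live sets:
  b0 li=∅ lo={p}
  b1 li={p} lo={p,u}
  b2 li=∅ lo=∅
  b3 li={p,u} lo={p,u,z}
  b4 li={p} lo={z}
  b5 li={p,u,z} lo={z}
  b6 li={z} lo=∅

Conflict graph:
  j: {p}
  p: {j,u,z}
  u: {p,z}
  z: {p,u}

N(j) = ["p"]

Answer: ["p"]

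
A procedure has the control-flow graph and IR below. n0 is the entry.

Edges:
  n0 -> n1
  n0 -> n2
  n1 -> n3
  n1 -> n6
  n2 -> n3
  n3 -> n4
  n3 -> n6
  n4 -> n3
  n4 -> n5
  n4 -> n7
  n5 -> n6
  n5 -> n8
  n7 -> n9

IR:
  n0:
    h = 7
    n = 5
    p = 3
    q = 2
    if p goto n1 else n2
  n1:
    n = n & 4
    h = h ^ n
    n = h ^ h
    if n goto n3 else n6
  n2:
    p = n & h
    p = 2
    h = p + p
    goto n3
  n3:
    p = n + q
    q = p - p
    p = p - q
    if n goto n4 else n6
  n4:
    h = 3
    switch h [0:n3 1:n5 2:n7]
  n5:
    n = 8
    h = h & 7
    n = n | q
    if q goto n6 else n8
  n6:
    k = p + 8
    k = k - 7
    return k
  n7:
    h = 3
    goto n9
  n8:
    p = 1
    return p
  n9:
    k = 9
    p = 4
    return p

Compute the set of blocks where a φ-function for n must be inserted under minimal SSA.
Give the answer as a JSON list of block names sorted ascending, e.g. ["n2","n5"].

idom tree: n1←n0 n2←n0 n3←n0 n4←n3 n5←n4 n6←n0 n7←n4 n8←n5 n9←n7
Dom∩ at merges:
  n3: preds {n1,n2,n4}: {n0,n1} ∩ {n0,n2} ∩ {n0,n3,n4} = {n0}; idom=n0
  n6: preds {n1,n3,n5}: {n0,n1} ∩ {n0,n3} ∩ {n0,n3,n4,n5} = {n0}; idom=n0

Frontier:
  join n3 pred n1: n1 stop@n0
  join n3 pred n2: n2 stop@n0
  join n3 pred n4: n4→n3 stop@n0
  join n6 pred n1: n1 stop@n0
  join n6 pred n3: n3 stop@n0
  join n6 pred n5: n5→n4→n3 stop@n0
  n0 → ∅
  n1 → {n3,n6}
  n2 → {n3}
  n3 → {n3,n6}
  n4 → {n3,n6}
  n5 → {n6}
  n6 → ∅
  n7 → ∅
  n8 → ∅
  n9 → ∅

φ for n: defs {n0,n1,n5}
  DF⁺ = {n3,n6}

Answer: ["n3", "n6"]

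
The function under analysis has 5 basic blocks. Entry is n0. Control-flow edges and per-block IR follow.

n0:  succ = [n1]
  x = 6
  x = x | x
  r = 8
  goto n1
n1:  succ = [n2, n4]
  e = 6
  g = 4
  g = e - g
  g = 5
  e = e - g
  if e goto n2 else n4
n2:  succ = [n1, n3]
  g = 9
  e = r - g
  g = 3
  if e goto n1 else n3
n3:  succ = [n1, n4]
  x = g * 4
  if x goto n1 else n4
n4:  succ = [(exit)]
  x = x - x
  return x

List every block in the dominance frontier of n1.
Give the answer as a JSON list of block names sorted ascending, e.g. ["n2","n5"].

Answer: ["n1"]

Analysis:
idom tree: n1←n0 n2←n1 n3←n2 n4←n1
Join-block Dom:
  n1: preds {n0,n2,n3}: {n0} ∩ {n0,n1,n2} ∩ {n0,n1,n2,n3} = {n0}; idom=n0
  n4: preds {n1,n3}: {n0,n1} ∩ {n0,n1,n2,n3} = {n0,n1}; idom=n1

DF walk-up:
  join n1 pred n0: · stop@n0
  join n1 pred n2: n2→n1 stop@n0
  join n1 pred n3: n3→n2→n1 stop@n0
  join n4 pred n1: · stop@n1
  join n4 pred n3: n3→n2 stop@n1
  n0 → ∅
  n1 → {n1}
  n2 → {n1,n4}
  n3 → {n1,n4}
  n4 → ∅

DF(n1) = ["n1"]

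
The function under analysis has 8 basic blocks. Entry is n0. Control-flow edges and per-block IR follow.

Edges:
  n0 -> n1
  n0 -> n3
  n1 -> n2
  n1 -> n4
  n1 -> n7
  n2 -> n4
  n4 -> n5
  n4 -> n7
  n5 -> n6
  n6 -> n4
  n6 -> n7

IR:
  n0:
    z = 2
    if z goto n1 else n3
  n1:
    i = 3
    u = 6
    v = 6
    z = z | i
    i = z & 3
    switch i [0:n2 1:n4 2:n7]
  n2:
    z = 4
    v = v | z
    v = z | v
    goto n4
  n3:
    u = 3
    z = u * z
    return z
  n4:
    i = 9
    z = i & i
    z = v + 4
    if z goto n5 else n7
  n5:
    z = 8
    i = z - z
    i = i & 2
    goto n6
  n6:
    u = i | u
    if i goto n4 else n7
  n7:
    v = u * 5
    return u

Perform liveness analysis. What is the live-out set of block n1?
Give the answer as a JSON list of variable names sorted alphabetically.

Answer: ["u", "v"]

Working:
def/use:
  n0: def={z} ue=∅
  n1: def={i,u,v,z} ue={z}
  n2: def={v,z} ue={v}
  n3: def={u,z} ue={z}
  n4: def={i,z} ue={v}
  n5: def={i,z} ue=∅
  n6: def={u} ue={i,u}
  n7: def={v} ue={u}

Backward fixpoint:
  n0 li=∅ lo={z}
  n1 li={z} lo={u,v}
  n2 li={u,v} lo={u,v}
  n3 li={z} lo=∅
  n4 li={u,v} lo={u,v}
  n5 li={u,v} lo={i,u,v}
  n6 li={i,u,v} lo={u,v}
  n7 li={u} lo=∅

live-out(n1) = ["u", "v"]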